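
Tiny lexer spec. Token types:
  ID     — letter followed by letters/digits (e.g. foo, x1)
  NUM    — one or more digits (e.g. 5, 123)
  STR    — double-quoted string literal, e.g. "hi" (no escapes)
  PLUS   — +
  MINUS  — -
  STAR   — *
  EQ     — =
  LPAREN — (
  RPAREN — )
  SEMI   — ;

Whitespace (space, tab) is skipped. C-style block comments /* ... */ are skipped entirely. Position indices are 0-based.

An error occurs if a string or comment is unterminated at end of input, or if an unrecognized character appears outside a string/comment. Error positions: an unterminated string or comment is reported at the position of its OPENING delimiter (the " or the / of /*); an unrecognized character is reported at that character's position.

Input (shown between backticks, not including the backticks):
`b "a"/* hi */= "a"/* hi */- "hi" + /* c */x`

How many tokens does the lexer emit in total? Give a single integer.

pos=0: emit ID 'b' (now at pos=1)
pos=2: enter STRING mode
pos=2: emit STR "a" (now at pos=5)
pos=5: enter COMMENT mode (saw '/*')
exit COMMENT mode (now at pos=13)
pos=13: emit EQ '='
pos=15: enter STRING mode
pos=15: emit STR "a" (now at pos=18)
pos=18: enter COMMENT mode (saw '/*')
exit COMMENT mode (now at pos=26)
pos=26: emit MINUS '-'
pos=28: enter STRING mode
pos=28: emit STR "hi" (now at pos=32)
pos=33: emit PLUS '+'
pos=35: enter COMMENT mode (saw '/*')
exit COMMENT mode (now at pos=42)
pos=42: emit ID 'x' (now at pos=43)
DONE. 8 tokens: [ID, STR, EQ, STR, MINUS, STR, PLUS, ID]

Answer: 8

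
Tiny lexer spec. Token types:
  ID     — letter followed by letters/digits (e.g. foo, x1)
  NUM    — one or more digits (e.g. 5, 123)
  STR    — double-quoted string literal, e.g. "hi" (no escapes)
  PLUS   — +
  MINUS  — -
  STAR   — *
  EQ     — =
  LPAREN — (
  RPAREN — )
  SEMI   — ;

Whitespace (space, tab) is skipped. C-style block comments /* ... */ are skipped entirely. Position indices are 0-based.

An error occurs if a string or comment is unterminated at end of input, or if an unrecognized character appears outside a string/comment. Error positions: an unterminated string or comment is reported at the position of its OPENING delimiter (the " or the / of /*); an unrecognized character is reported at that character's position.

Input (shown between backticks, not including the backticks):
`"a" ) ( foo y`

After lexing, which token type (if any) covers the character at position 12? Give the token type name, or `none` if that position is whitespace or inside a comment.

pos=0: enter STRING mode
pos=0: emit STR "a" (now at pos=3)
pos=4: emit RPAREN ')'
pos=6: emit LPAREN '('
pos=8: emit ID 'foo' (now at pos=11)
pos=12: emit ID 'y' (now at pos=13)
DONE. 5 tokens: [STR, RPAREN, LPAREN, ID, ID]
Position 12: char is 'y' -> ID

Answer: ID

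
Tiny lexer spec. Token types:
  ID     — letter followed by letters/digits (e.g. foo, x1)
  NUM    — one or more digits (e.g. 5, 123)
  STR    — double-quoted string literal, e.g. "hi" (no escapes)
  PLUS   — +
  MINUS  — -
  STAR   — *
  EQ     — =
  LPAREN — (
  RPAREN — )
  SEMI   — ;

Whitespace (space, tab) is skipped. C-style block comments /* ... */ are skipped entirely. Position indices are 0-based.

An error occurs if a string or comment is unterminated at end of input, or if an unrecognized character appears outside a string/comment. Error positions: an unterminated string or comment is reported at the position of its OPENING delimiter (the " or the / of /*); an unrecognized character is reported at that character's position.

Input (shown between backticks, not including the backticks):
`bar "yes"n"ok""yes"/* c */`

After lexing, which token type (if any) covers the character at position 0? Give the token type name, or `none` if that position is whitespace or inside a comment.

Answer: ID

Derivation:
pos=0: emit ID 'bar' (now at pos=3)
pos=4: enter STRING mode
pos=4: emit STR "yes" (now at pos=9)
pos=9: emit ID 'n' (now at pos=10)
pos=10: enter STRING mode
pos=10: emit STR "ok" (now at pos=14)
pos=14: enter STRING mode
pos=14: emit STR "yes" (now at pos=19)
pos=19: enter COMMENT mode (saw '/*')
exit COMMENT mode (now at pos=26)
DONE. 5 tokens: [ID, STR, ID, STR, STR]
Position 0: char is 'b' -> ID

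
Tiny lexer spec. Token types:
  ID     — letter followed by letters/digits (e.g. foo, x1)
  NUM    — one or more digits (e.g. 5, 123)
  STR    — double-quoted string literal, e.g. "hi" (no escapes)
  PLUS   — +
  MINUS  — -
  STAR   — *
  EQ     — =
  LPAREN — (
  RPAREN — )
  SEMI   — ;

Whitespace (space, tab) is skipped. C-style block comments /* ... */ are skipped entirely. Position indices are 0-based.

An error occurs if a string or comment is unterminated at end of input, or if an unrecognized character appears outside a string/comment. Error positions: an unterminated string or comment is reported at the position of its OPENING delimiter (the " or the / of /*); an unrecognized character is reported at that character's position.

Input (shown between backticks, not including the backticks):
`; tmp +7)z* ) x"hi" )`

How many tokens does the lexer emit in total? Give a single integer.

pos=0: emit SEMI ';'
pos=2: emit ID 'tmp' (now at pos=5)
pos=6: emit PLUS '+'
pos=7: emit NUM '7' (now at pos=8)
pos=8: emit RPAREN ')'
pos=9: emit ID 'z' (now at pos=10)
pos=10: emit STAR '*'
pos=12: emit RPAREN ')'
pos=14: emit ID 'x' (now at pos=15)
pos=15: enter STRING mode
pos=15: emit STR "hi" (now at pos=19)
pos=20: emit RPAREN ')'
DONE. 11 tokens: [SEMI, ID, PLUS, NUM, RPAREN, ID, STAR, RPAREN, ID, STR, RPAREN]

Answer: 11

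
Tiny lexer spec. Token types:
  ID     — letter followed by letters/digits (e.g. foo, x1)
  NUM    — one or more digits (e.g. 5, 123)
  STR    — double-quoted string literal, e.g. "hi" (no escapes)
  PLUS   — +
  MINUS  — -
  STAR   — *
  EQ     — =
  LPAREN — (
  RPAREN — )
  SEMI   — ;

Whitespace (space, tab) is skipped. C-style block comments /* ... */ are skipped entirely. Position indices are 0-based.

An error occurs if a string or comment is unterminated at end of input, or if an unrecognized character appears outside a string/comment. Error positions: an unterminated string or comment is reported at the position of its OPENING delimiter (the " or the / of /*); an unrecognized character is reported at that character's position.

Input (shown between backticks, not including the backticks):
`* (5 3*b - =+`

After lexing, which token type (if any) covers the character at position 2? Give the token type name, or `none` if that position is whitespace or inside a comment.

Answer: LPAREN

Derivation:
pos=0: emit STAR '*'
pos=2: emit LPAREN '('
pos=3: emit NUM '5' (now at pos=4)
pos=5: emit NUM '3' (now at pos=6)
pos=6: emit STAR '*'
pos=7: emit ID 'b' (now at pos=8)
pos=9: emit MINUS '-'
pos=11: emit EQ '='
pos=12: emit PLUS '+'
DONE. 9 tokens: [STAR, LPAREN, NUM, NUM, STAR, ID, MINUS, EQ, PLUS]
Position 2: char is '(' -> LPAREN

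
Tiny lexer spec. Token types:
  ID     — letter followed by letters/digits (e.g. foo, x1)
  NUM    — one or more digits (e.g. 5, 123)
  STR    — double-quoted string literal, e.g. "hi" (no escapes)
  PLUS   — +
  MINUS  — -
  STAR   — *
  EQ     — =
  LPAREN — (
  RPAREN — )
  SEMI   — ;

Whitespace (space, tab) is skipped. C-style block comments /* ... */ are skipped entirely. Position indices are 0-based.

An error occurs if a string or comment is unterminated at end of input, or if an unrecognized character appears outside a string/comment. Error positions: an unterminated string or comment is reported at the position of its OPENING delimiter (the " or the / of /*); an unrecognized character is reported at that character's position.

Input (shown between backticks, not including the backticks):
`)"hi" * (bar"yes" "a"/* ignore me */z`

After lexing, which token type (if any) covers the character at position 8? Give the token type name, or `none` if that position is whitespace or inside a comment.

Answer: LPAREN

Derivation:
pos=0: emit RPAREN ')'
pos=1: enter STRING mode
pos=1: emit STR "hi" (now at pos=5)
pos=6: emit STAR '*'
pos=8: emit LPAREN '('
pos=9: emit ID 'bar' (now at pos=12)
pos=12: enter STRING mode
pos=12: emit STR "yes" (now at pos=17)
pos=18: enter STRING mode
pos=18: emit STR "a" (now at pos=21)
pos=21: enter COMMENT mode (saw '/*')
exit COMMENT mode (now at pos=36)
pos=36: emit ID 'z' (now at pos=37)
DONE. 8 tokens: [RPAREN, STR, STAR, LPAREN, ID, STR, STR, ID]
Position 8: char is '(' -> LPAREN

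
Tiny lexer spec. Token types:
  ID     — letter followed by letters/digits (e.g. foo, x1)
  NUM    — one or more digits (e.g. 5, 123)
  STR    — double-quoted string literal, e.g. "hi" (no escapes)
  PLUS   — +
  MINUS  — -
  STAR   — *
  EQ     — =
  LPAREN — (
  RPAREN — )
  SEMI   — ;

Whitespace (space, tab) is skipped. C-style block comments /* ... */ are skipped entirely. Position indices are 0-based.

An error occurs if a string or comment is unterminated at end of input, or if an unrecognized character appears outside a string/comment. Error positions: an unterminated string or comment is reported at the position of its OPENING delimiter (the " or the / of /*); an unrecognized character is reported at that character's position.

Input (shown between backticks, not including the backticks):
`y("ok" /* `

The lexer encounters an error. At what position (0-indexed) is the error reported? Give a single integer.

pos=0: emit ID 'y' (now at pos=1)
pos=1: emit LPAREN '('
pos=2: enter STRING mode
pos=2: emit STR "ok" (now at pos=6)
pos=7: enter COMMENT mode (saw '/*')
pos=7: ERROR — unterminated comment (reached EOF)

Answer: 7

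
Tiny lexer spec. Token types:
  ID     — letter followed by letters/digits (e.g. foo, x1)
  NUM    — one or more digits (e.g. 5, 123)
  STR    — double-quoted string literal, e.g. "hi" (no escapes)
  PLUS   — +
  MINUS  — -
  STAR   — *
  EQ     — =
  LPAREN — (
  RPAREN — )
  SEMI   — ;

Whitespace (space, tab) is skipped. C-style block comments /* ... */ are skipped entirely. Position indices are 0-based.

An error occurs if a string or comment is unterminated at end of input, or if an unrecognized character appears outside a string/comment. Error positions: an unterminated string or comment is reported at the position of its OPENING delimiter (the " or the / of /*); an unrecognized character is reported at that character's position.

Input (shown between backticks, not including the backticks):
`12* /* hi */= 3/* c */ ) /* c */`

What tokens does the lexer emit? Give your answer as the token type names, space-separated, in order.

Answer: NUM STAR EQ NUM RPAREN

Derivation:
pos=0: emit NUM '12' (now at pos=2)
pos=2: emit STAR '*'
pos=4: enter COMMENT mode (saw '/*')
exit COMMENT mode (now at pos=12)
pos=12: emit EQ '='
pos=14: emit NUM '3' (now at pos=15)
pos=15: enter COMMENT mode (saw '/*')
exit COMMENT mode (now at pos=22)
pos=23: emit RPAREN ')'
pos=25: enter COMMENT mode (saw '/*')
exit COMMENT mode (now at pos=32)
DONE. 5 tokens: [NUM, STAR, EQ, NUM, RPAREN]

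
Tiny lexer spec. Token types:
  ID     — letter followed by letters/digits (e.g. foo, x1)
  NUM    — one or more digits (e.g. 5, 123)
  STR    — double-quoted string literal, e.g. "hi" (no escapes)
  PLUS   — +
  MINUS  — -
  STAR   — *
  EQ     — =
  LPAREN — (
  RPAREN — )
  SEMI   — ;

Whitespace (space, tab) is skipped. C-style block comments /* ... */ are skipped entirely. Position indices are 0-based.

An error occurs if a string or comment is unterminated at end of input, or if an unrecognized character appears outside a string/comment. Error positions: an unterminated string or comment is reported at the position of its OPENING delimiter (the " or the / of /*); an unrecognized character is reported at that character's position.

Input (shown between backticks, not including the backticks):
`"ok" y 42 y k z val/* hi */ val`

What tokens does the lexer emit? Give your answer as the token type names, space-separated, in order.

Answer: STR ID NUM ID ID ID ID ID

Derivation:
pos=0: enter STRING mode
pos=0: emit STR "ok" (now at pos=4)
pos=5: emit ID 'y' (now at pos=6)
pos=7: emit NUM '42' (now at pos=9)
pos=10: emit ID 'y' (now at pos=11)
pos=12: emit ID 'k' (now at pos=13)
pos=14: emit ID 'z' (now at pos=15)
pos=16: emit ID 'val' (now at pos=19)
pos=19: enter COMMENT mode (saw '/*')
exit COMMENT mode (now at pos=27)
pos=28: emit ID 'val' (now at pos=31)
DONE. 8 tokens: [STR, ID, NUM, ID, ID, ID, ID, ID]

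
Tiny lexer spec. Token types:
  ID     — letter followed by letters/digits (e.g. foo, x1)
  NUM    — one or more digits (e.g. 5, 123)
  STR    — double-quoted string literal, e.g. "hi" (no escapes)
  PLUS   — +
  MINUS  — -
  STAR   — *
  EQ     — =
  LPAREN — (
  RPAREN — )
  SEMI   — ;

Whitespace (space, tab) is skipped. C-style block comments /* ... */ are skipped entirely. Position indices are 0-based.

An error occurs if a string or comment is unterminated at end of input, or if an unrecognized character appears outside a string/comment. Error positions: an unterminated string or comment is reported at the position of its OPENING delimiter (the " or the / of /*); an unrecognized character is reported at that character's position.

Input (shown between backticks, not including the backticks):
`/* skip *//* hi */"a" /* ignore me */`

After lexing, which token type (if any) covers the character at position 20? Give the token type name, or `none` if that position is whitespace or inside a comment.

Answer: STR

Derivation:
pos=0: enter COMMENT mode (saw '/*')
exit COMMENT mode (now at pos=10)
pos=10: enter COMMENT mode (saw '/*')
exit COMMENT mode (now at pos=18)
pos=18: enter STRING mode
pos=18: emit STR "a" (now at pos=21)
pos=22: enter COMMENT mode (saw '/*')
exit COMMENT mode (now at pos=37)
DONE. 1 tokens: [STR]
Position 20: char is '"' -> STR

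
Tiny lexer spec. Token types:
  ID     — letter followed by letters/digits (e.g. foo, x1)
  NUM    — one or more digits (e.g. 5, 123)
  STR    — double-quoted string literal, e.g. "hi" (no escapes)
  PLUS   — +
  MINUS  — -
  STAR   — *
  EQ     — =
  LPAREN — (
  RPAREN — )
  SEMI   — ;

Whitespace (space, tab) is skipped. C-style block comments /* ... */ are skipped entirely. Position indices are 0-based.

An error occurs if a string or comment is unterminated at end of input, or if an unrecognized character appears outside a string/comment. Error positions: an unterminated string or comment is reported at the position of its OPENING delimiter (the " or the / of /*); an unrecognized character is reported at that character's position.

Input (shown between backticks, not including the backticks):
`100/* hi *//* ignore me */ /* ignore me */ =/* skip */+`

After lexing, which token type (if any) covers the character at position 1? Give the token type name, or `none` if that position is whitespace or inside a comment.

Answer: NUM

Derivation:
pos=0: emit NUM '100' (now at pos=3)
pos=3: enter COMMENT mode (saw '/*')
exit COMMENT mode (now at pos=11)
pos=11: enter COMMENT mode (saw '/*')
exit COMMENT mode (now at pos=26)
pos=27: enter COMMENT mode (saw '/*')
exit COMMENT mode (now at pos=42)
pos=43: emit EQ '='
pos=44: enter COMMENT mode (saw '/*')
exit COMMENT mode (now at pos=54)
pos=54: emit PLUS '+'
DONE. 3 tokens: [NUM, EQ, PLUS]
Position 1: char is '0' -> NUM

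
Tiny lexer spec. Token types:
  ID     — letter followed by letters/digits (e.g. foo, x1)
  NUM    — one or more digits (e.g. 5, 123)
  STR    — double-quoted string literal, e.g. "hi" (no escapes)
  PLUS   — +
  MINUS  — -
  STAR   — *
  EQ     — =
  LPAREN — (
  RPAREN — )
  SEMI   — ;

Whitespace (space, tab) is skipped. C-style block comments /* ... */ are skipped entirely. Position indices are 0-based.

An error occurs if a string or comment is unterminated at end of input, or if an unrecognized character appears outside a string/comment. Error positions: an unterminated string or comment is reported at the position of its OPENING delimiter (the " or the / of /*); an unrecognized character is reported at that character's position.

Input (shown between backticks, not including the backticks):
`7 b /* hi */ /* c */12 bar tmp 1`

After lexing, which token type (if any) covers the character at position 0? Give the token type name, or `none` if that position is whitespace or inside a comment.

pos=0: emit NUM '7' (now at pos=1)
pos=2: emit ID 'b' (now at pos=3)
pos=4: enter COMMENT mode (saw '/*')
exit COMMENT mode (now at pos=12)
pos=13: enter COMMENT mode (saw '/*')
exit COMMENT mode (now at pos=20)
pos=20: emit NUM '12' (now at pos=22)
pos=23: emit ID 'bar' (now at pos=26)
pos=27: emit ID 'tmp' (now at pos=30)
pos=31: emit NUM '1' (now at pos=32)
DONE. 6 tokens: [NUM, ID, NUM, ID, ID, NUM]
Position 0: char is '7' -> NUM

Answer: NUM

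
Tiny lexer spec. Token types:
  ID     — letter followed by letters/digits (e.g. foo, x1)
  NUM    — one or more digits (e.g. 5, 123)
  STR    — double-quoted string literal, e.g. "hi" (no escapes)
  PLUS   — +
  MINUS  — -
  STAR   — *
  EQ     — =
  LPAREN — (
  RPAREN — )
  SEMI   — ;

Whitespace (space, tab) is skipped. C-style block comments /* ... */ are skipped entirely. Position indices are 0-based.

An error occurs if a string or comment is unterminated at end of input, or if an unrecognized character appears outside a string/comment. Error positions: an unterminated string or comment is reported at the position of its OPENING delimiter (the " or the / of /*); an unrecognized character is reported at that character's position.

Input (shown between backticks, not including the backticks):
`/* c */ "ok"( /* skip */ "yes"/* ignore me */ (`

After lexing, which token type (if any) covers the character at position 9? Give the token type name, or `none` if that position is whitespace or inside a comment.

Answer: STR

Derivation:
pos=0: enter COMMENT mode (saw '/*')
exit COMMENT mode (now at pos=7)
pos=8: enter STRING mode
pos=8: emit STR "ok" (now at pos=12)
pos=12: emit LPAREN '('
pos=14: enter COMMENT mode (saw '/*')
exit COMMENT mode (now at pos=24)
pos=25: enter STRING mode
pos=25: emit STR "yes" (now at pos=30)
pos=30: enter COMMENT mode (saw '/*')
exit COMMENT mode (now at pos=45)
pos=46: emit LPAREN '('
DONE. 4 tokens: [STR, LPAREN, STR, LPAREN]
Position 9: char is 'o' -> STR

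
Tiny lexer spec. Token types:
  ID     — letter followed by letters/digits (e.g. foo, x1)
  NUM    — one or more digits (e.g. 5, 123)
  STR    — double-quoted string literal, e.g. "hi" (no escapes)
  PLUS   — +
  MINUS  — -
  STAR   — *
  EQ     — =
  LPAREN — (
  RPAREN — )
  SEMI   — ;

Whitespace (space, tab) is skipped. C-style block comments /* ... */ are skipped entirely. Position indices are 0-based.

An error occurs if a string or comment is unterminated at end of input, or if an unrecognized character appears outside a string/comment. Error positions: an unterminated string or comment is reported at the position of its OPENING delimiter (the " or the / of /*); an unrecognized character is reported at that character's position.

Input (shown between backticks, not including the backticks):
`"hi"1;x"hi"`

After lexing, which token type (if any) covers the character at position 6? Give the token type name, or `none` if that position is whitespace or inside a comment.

pos=0: enter STRING mode
pos=0: emit STR "hi" (now at pos=4)
pos=4: emit NUM '1' (now at pos=5)
pos=5: emit SEMI ';'
pos=6: emit ID 'x' (now at pos=7)
pos=7: enter STRING mode
pos=7: emit STR "hi" (now at pos=11)
DONE. 5 tokens: [STR, NUM, SEMI, ID, STR]
Position 6: char is 'x' -> ID

Answer: ID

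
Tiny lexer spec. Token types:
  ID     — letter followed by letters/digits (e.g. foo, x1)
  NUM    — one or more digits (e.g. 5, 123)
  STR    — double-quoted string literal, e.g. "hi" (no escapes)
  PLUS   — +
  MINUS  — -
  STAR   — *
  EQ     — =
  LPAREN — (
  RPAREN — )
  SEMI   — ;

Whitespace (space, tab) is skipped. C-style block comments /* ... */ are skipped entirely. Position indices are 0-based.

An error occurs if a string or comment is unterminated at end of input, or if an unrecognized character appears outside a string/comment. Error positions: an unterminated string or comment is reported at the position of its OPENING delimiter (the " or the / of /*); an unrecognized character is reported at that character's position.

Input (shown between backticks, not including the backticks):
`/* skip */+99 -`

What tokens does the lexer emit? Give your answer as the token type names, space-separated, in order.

pos=0: enter COMMENT mode (saw '/*')
exit COMMENT mode (now at pos=10)
pos=10: emit PLUS '+'
pos=11: emit NUM '99' (now at pos=13)
pos=14: emit MINUS '-'
DONE. 3 tokens: [PLUS, NUM, MINUS]

Answer: PLUS NUM MINUS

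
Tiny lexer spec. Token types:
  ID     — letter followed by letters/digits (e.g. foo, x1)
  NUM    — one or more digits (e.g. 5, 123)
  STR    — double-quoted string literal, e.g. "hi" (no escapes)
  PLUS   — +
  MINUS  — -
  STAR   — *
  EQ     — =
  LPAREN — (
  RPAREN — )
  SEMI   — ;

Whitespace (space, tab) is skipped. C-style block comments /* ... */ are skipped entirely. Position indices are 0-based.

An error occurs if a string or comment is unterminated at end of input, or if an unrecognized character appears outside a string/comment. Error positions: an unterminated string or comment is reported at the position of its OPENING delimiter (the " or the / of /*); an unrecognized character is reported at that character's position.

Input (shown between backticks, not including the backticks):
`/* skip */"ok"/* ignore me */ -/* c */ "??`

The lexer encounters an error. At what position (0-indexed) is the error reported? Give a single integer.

pos=0: enter COMMENT mode (saw '/*')
exit COMMENT mode (now at pos=10)
pos=10: enter STRING mode
pos=10: emit STR "ok" (now at pos=14)
pos=14: enter COMMENT mode (saw '/*')
exit COMMENT mode (now at pos=29)
pos=30: emit MINUS '-'
pos=31: enter COMMENT mode (saw '/*')
exit COMMENT mode (now at pos=38)
pos=39: enter STRING mode
pos=39: ERROR — unterminated string

Answer: 39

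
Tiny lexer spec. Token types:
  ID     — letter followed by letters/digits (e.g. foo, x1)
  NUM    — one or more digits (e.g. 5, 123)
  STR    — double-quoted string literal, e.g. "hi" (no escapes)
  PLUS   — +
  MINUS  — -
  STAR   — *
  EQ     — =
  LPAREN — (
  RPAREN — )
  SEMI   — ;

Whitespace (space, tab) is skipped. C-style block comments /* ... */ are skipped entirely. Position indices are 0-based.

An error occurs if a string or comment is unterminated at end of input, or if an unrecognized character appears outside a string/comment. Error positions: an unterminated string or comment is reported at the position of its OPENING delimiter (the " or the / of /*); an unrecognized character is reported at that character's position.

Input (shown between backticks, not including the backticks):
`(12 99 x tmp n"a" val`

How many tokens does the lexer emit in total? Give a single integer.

Answer: 8

Derivation:
pos=0: emit LPAREN '('
pos=1: emit NUM '12' (now at pos=3)
pos=4: emit NUM '99' (now at pos=6)
pos=7: emit ID 'x' (now at pos=8)
pos=9: emit ID 'tmp' (now at pos=12)
pos=13: emit ID 'n' (now at pos=14)
pos=14: enter STRING mode
pos=14: emit STR "a" (now at pos=17)
pos=18: emit ID 'val' (now at pos=21)
DONE. 8 tokens: [LPAREN, NUM, NUM, ID, ID, ID, STR, ID]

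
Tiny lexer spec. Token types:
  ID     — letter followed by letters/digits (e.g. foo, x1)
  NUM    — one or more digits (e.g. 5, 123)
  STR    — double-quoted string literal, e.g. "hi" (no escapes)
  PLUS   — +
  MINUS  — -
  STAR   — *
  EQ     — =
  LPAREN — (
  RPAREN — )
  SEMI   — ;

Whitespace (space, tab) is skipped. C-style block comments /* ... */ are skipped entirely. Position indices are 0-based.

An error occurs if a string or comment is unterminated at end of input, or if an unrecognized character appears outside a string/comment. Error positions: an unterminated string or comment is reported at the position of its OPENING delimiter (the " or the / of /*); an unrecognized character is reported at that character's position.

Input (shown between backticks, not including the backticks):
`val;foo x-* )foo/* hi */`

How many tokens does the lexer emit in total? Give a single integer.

pos=0: emit ID 'val' (now at pos=3)
pos=3: emit SEMI ';'
pos=4: emit ID 'foo' (now at pos=7)
pos=8: emit ID 'x' (now at pos=9)
pos=9: emit MINUS '-'
pos=10: emit STAR '*'
pos=12: emit RPAREN ')'
pos=13: emit ID 'foo' (now at pos=16)
pos=16: enter COMMENT mode (saw '/*')
exit COMMENT mode (now at pos=24)
DONE. 8 tokens: [ID, SEMI, ID, ID, MINUS, STAR, RPAREN, ID]

Answer: 8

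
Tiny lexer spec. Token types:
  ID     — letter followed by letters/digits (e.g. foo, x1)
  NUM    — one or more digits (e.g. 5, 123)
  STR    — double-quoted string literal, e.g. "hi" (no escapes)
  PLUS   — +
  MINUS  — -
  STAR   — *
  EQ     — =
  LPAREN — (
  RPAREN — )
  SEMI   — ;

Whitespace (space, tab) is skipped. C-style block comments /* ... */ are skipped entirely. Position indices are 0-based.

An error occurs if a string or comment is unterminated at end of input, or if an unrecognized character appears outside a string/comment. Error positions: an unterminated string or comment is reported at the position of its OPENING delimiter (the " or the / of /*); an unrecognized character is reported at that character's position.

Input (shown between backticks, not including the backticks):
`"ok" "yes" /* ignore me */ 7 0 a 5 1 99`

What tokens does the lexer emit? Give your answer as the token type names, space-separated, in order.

Answer: STR STR NUM NUM ID NUM NUM NUM

Derivation:
pos=0: enter STRING mode
pos=0: emit STR "ok" (now at pos=4)
pos=5: enter STRING mode
pos=5: emit STR "yes" (now at pos=10)
pos=11: enter COMMENT mode (saw '/*')
exit COMMENT mode (now at pos=26)
pos=27: emit NUM '7' (now at pos=28)
pos=29: emit NUM '0' (now at pos=30)
pos=31: emit ID 'a' (now at pos=32)
pos=33: emit NUM '5' (now at pos=34)
pos=35: emit NUM '1' (now at pos=36)
pos=37: emit NUM '99' (now at pos=39)
DONE. 8 tokens: [STR, STR, NUM, NUM, ID, NUM, NUM, NUM]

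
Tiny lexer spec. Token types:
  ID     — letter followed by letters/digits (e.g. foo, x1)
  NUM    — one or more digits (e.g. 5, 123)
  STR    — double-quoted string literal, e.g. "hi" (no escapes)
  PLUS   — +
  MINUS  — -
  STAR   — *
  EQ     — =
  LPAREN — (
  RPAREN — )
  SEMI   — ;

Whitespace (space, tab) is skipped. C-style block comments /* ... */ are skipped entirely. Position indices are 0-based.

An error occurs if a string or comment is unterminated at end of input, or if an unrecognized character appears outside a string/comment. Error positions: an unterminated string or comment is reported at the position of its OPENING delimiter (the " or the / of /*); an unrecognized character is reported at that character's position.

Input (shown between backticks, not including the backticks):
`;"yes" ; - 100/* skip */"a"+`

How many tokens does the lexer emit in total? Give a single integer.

Answer: 7

Derivation:
pos=0: emit SEMI ';'
pos=1: enter STRING mode
pos=1: emit STR "yes" (now at pos=6)
pos=7: emit SEMI ';'
pos=9: emit MINUS '-'
pos=11: emit NUM '100' (now at pos=14)
pos=14: enter COMMENT mode (saw '/*')
exit COMMENT mode (now at pos=24)
pos=24: enter STRING mode
pos=24: emit STR "a" (now at pos=27)
pos=27: emit PLUS '+'
DONE. 7 tokens: [SEMI, STR, SEMI, MINUS, NUM, STR, PLUS]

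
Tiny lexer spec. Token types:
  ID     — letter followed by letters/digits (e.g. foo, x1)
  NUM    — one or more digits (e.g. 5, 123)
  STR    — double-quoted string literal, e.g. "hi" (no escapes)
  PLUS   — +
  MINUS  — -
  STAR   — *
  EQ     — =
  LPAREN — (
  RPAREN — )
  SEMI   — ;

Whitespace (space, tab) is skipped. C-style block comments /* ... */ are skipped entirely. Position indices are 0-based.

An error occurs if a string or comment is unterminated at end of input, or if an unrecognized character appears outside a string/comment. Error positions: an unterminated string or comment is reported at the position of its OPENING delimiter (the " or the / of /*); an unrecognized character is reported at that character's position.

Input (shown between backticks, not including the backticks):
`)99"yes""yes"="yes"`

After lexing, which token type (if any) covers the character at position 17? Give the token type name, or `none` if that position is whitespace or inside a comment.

pos=0: emit RPAREN ')'
pos=1: emit NUM '99' (now at pos=3)
pos=3: enter STRING mode
pos=3: emit STR "yes" (now at pos=8)
pos=8: enter STRING mode
pos=8: emit STR "yes" (now at pos=13)
pos=13: emit EQ '='
pos=14: enter STRING mode
pos=14: emit STR "yes" (now at pos=19)
DONE. 6 tokens: [RPAREN, NUM, STR, STR, EQ, STR]
Position 17: char is 's' -> STR

Answer: STR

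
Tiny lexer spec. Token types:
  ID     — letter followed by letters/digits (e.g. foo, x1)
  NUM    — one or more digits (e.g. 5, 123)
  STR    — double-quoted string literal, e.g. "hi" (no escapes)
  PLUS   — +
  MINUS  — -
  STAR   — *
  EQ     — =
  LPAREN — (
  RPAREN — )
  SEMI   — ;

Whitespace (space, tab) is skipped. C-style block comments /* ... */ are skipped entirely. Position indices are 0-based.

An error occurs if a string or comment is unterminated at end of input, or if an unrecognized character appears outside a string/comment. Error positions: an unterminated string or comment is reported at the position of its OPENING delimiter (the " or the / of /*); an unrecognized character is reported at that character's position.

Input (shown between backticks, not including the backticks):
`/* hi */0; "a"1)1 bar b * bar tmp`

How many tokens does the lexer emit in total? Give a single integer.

pos=0: enter COMMENT mode (saw '/*')
exit COMMENT mode (now at pos=8)
pos=8: emit NUM '0' (now at pos=9)
pos=9: emit SEMI ';'
pos=11: enter STRING mode
pos=11: emit STR "a" (now at pos=14)
pos=14: emit NUM '1' (now at pos=15)
pos=15: emit RPAREN ')'
pos=16: emit NUM '1' (now at pos=17)
pos=18: emit ID 'bar' (now at pos=21)
pos=22: emit ID 'b' (now at pos=23)
pos=24: emit STAR '*'
pos=26: emit ID 'bar' (now at pos=29)
pos=30: emit ID 'tmp' (now at pos=33)
DONE. 11 tokens: [NUM, SEMI, STR, NUM, RPAREN, NUM, ID, ID, STAR, ID, ID]

Answer: 11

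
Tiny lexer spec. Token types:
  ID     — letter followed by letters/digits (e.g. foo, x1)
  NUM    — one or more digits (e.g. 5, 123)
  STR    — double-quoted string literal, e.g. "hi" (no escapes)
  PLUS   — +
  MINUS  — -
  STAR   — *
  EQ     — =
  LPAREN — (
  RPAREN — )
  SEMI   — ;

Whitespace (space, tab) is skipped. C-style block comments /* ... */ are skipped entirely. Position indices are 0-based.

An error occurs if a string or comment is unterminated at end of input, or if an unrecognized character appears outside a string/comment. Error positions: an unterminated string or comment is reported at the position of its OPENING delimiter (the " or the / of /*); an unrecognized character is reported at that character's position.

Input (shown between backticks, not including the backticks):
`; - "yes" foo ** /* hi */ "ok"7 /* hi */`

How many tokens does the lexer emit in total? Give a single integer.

pos=0: emit SEMI ';'
pos=2: emit MINUS '-'
pos=4: enter STRING mode
pos=4: emit STR "yes" (now at pos=9)
pos=10: emit ID 'foo' (now at pos=13)
pos=14: emit STAR '*'
pos=15: emit STAR '*'
pos=17: enter COMMENT mode (saw '/*')
exit COMMENT mode (now at pos=25)
pos=26: enter STRING mode
pos=26: emit STR "ok" (now at pos=30)
pos=30: emit NUM '7' (now at pos=31)
pos=32: enter COMMENT mode (saw '/*')
exit COMMENT mode (now at pos=40)
DONE. 8 tokens: [SEMI, MINUS, STR, ID, STAR, STAR, STR, NUM]

Answer: 8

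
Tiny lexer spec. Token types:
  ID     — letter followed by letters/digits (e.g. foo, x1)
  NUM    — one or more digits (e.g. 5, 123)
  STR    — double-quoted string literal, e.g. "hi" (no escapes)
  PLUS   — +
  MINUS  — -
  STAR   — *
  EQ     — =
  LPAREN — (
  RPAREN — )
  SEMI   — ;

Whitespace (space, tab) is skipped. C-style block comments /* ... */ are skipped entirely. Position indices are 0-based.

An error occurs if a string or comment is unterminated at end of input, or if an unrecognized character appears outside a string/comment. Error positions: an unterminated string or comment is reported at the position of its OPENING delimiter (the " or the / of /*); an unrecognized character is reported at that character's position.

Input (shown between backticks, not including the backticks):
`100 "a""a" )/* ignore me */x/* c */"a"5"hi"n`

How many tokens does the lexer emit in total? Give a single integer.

pos=0: emit NUM '100' (now at pos=3)
pos=4: enter STRING mode
pos=4: emit STR "a" (now at pos=7)
pos=7: enter STRING mode
pos=7: emit STR "a" (now at pos=10)
pos=11: emit RPAREN ')'
pos=12: enter COMMENT mode (saw '/*')
exit COMMENT mode (now at pos=27)
pos=27: emit ID 'x' (now at pos=28)
pos=28: enter COMMENT mode (saw '/*')
exit COMMENT mode (now at pos=35)
pos=35: enter STRING mode
pos=35: emit STR "a" (now at pos=38)
pos=38: emit NUM '5' (now at pos=39)
pos=39: enter STRING mode
pos=39: emit STR "hi" (now at pos=43)
pos=43: emit ID 'n' (now at pos=44)
DONE. 9 tokens: [NUM, STR, STR, RPAREN, ID, STR, NUM, STR, ID]

Answer: 9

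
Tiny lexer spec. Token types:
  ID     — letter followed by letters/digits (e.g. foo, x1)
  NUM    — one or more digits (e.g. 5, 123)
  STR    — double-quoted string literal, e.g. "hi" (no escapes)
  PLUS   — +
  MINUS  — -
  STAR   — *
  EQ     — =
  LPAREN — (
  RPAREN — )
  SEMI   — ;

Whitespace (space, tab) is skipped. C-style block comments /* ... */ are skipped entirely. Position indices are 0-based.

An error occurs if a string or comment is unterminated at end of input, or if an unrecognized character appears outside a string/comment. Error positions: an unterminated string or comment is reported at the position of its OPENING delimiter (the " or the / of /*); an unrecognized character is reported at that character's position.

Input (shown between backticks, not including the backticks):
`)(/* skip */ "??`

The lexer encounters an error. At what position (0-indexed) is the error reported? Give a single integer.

Answer: 13

Derivation:
pos=0: emit RPAREN ')'
pos=1: emit LPAREN '('
pos=2: enter COMMENT mode (saw '/*')
exit COMMENT mode (now at pos=12)
pos=13: enter STRING mode
pos=13: ERROR — unterminated string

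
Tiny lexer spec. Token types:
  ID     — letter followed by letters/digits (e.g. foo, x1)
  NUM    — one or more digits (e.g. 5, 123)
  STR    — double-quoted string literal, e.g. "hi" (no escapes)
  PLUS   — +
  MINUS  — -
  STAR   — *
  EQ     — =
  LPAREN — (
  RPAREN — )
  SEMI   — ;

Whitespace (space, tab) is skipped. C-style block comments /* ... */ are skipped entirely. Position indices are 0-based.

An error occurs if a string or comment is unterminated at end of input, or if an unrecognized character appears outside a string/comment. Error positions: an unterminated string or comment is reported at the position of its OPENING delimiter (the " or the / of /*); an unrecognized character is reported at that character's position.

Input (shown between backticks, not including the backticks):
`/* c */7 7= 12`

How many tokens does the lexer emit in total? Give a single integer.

pos=0: enter COMMENT mode (saw '/*')
exit COMMENT mode (now at pos=7)
pos=7: emit NUM '7' (now at pos=8)
pos=9: emit NUM '7' (now at pos=10)
pos=10: emit EQ '='
pos=12: emit NUM '12' (now at pos=14)
DONE. 4 tokens: [NUM, NUM, EQ, NUM]

Answer: 4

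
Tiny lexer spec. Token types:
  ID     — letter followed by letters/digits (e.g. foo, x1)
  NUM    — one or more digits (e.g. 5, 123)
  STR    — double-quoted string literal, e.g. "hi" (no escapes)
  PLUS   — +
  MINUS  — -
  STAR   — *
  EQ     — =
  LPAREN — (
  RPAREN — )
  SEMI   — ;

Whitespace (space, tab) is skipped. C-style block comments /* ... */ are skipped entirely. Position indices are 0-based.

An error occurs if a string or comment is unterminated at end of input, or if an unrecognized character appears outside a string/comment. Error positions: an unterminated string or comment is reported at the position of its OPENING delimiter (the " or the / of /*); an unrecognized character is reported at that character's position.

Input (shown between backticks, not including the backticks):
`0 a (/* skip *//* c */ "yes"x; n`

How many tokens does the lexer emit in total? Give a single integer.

pos=0: emit NUM '0' (now at pos=1)
pos=2: emit ID 'a' (now at pos=3)
pos=4: emit LPAREN '('
pos=5: enter COMMENT mode (saw '/*')
exit COMMENT mode (now at pos=15)
pos=15: enter COMMENT mode (saw '/*')
exit COMMENT mode (now at pos=22)
pos=23: enter STRING mode
pos=23: emit STR "yes" (now at pos=28)
pos=28: emit ID 'x' (now at pos=29)
pos=29: emit SEMI ';'
pos=31: emit ID 'n' (now at pos=32)
DONE. 7 tokens: [NUM, ID, LPAREN, STR, ID, SEMI, ID]

Answer: 7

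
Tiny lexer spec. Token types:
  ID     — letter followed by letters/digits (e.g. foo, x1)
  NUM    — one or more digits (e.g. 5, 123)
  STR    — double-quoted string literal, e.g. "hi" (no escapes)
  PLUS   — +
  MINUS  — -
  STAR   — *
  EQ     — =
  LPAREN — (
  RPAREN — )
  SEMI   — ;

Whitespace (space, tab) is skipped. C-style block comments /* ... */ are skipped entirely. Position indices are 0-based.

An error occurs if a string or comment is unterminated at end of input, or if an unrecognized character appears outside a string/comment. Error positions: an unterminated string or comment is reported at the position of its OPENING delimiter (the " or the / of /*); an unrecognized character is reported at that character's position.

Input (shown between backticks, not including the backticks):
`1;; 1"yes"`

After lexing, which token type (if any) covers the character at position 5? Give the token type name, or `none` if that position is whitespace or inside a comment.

Answer: STR

Derivation:
pos=0: emit NUM '1' (now at pos=1)
pos=1: emit SEMI ';'
pos=2: emit SEMI ';'
pos=4: emit NUM '1' (now at pos=5)
pos=5: enter STRING mode
pos=5: emit STR "yes" (now at pos=10)
DONE. 5 tokens: [NUM, SEMI, SEMI, NUM, STR]
Position 5: char is '"' -> STR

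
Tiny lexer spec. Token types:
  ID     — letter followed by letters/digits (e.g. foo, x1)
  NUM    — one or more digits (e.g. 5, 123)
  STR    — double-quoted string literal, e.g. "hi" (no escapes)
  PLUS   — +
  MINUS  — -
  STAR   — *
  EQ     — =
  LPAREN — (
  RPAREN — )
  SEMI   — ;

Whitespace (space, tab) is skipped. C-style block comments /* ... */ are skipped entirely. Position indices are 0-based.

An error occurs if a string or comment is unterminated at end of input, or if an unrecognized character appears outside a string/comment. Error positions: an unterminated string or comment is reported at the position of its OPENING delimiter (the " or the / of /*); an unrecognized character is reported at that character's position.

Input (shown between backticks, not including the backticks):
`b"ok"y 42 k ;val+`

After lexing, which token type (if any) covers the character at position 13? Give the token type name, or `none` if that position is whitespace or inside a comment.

Answer: ID

Derivation:
pos=0: emit ID 'b' (now at pos=1)
pos=1: enter STRING mode
pos=1: emit STR "ok" (now at pos=5)
pos=5: emit ID 'y' (now at pos=6)
pos=7: emit NUM '42' (now at pos=9)
pos=10: emit ID 'k' (now at pos=11)
pos=12: emit SEMI ';'
pos=13: emit ID 'val' (now at pos=16)
pos=16: emit PLUS '+'
DONE. 8 tokens: [ID, STR, ID, NUM, ID, SEMI, ID, PLUS]
Position 13: char is 'v' -> ID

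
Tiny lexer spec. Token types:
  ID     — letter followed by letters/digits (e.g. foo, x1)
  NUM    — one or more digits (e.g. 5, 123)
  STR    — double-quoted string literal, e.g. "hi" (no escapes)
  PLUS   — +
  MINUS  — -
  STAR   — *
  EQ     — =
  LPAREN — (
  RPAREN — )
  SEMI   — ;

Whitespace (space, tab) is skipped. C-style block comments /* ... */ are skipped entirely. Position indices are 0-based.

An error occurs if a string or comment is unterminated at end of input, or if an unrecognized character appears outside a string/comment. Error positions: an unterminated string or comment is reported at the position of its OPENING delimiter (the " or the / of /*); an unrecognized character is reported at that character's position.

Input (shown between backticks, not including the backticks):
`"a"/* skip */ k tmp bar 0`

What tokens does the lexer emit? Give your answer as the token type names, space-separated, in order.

pos=0: enter STRING mode
pos=0: emit STR "a" (now at pos=3)
pos=3: enter COMMENT mode (saw '/*')
exit COMMENT mode (now at pos=13)
pos=14: emit ID 'k' (now at pos=15)
pos=16: emit ID 'tmp' (now at pos=19)
pos=20: emit ID 'bar' (now at pos=23)
pos=24: emit NUM '0' (now at pos=25)
DONE. 5 tokens: [STR, ID, ID, ID, NUM]

Answer: STR ID ID ID NUM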